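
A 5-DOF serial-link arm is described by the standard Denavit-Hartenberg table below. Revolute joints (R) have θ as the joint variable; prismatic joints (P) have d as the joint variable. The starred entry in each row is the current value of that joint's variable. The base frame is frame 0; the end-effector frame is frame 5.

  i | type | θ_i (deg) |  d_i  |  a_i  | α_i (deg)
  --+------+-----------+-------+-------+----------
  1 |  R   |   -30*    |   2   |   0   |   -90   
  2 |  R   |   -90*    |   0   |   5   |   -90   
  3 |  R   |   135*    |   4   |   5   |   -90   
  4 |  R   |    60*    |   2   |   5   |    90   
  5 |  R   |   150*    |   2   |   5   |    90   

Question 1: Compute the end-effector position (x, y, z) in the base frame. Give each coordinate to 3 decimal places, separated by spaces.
2.920 -3.782 -1.179

after link 1: o_1 = (0.0000, 0.0000, 2.0000)
after link 2: o_2 = (0.0000, -0.0000, 7.0000)
after link 3: o_3 = (1.6963, -5.0619, 3.4645)
after link 4: o_4 = (-2.2304, -3.2030, 0.2825)
after link 5: o_5 = (2.9202, -3.7819, -1.1791)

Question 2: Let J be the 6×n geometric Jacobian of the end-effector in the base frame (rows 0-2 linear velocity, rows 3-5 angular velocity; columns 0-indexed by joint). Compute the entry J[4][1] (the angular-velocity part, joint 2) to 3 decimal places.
axis z_1 = (0.5000,0.8660,0.0000); lever o_n−o_1 = (2.9202,-3.7819,-3.1791)
cross product → J_v[:, 1] = (-2.7532,1.5895,-4.4199)
J_ω[:, 1] = z_1
entry J[4][1] = 0.8660

0.866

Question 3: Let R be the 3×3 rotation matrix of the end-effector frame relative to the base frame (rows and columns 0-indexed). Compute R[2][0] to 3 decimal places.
End-effector x-axis (col 0 of R) = (0.9794,0.1964,-0.0474)
R[2][0] = -0.0474

-0.047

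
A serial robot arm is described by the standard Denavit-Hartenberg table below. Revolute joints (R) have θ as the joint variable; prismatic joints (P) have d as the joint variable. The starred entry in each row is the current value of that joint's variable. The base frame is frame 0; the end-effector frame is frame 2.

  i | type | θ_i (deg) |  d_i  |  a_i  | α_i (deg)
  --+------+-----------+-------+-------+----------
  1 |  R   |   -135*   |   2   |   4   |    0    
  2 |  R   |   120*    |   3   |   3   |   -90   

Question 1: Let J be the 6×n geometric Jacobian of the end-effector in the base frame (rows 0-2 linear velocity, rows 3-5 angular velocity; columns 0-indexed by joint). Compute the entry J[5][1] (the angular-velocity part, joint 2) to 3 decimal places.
axis z_1 = (0.0000,0.0000,1.0000); lever o_n−o_1 = (2.8978,-0.7765,3.0000)
cross product → J_v[:, 1] = (0.7765,2.8978,-0.0000)
J_ω[:, 1] = z_1
entry J[5][1] = 1.0000

1.000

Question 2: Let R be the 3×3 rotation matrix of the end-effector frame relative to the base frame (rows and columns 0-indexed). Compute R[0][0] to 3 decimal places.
End-effector x-axis (col 0 of R) = (0.9659,-0.2588,0.0000)
R[0][0] = 0.9659

0.966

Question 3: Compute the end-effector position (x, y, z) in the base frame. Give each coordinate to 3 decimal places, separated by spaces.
after link 1: o_1 = (-2.8284, -2.8284, 2.0000)
after link 2: o_2 = (0.0694, -3.6049, 5.0000)

0.069 -3.605 5.000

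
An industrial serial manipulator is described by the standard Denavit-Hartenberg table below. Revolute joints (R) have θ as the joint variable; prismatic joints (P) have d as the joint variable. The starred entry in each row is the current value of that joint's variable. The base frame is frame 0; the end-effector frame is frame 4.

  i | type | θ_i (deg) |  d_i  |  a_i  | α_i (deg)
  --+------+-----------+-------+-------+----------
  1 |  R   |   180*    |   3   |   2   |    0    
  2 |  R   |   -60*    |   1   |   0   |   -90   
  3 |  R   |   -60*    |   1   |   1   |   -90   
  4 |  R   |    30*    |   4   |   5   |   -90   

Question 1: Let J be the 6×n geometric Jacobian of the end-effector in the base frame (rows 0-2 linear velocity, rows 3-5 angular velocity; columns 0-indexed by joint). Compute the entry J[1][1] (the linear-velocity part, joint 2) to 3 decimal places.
axis z_1 = (0.0000,0.0000,1.0000); lever o_n−o_1 = (-1.7655,6.0580,3.6160)
cross product → J_v[:, 1] = (-6.0580,-1.7655,0.0000)
J_ω[:, 1] = z_1
entry J[1][1] = -1.7655

-1.766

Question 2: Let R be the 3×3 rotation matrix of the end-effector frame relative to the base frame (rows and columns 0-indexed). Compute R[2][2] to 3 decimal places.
-0.433

End-effector z-axis (col 2 of R) = (0.8750,0.2165,-0.4330)
R[2][2] = -0.4330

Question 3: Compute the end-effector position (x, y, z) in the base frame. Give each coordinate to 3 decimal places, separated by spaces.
after link 1: o_1 = (-2.0000, 0.0000, 3.0000)
after link 2: o_2 = (-2.0000, 0.0000, 4.0000)
after link 3: o_3 = (-3.1160, -0.0670, 4.8660)
after link 4: o_4 = (-3.7655, 6.0580, 6.6160)

-3.766 6.058 6.616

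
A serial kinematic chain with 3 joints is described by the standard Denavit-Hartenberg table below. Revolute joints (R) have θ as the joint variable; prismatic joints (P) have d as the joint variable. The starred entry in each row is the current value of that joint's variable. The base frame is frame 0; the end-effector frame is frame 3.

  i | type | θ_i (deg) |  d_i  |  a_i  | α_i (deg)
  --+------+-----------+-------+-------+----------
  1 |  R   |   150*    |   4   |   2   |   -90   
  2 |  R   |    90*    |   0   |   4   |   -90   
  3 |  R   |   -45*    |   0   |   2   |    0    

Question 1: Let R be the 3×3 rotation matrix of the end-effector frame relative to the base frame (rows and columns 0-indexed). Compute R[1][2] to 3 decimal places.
-0.500

End-effector z-axis (col 2 of R) = (0.8660,-0.5000,-0.0000)
R[1][2] = -0.5000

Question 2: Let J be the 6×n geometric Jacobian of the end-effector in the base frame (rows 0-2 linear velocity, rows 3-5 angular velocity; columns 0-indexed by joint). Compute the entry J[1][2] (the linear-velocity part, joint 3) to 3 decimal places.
axis z_2 = (0.8660,-0.5000,-0.0000); lever o_n−o_2 = (-0.7071,-1.2247,-1.4142)
cross product → J_v[:, 2] = (0.7071,1.2247,-1.4142)
J_ω[:, 2] = z_2
entry J[1][2] = 1.2247

1.225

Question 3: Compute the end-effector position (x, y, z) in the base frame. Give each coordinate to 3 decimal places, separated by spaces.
after link 1: o_1 = (-1.7321, 1.0000, 4.0000)
after link 2: o_2 = (-1.7321, 1.0000, 0.0000)
after link 3: o_3 = (-2.4392, -0.2247, -1.4142)

-2.439 -0.225 -1.414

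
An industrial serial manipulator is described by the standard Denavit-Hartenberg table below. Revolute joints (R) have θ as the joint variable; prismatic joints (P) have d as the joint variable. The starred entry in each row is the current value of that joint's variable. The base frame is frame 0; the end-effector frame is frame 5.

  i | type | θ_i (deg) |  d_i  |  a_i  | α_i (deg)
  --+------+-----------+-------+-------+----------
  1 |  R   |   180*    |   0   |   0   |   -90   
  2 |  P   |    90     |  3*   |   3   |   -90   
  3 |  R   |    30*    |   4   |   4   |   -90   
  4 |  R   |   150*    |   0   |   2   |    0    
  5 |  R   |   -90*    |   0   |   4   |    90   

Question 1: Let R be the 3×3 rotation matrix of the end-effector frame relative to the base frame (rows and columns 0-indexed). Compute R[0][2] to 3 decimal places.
End-effector z-axis (col 2 of R) = (0.5000,0.4330,-0.7500)
R[0][2] = 0.5000

0.500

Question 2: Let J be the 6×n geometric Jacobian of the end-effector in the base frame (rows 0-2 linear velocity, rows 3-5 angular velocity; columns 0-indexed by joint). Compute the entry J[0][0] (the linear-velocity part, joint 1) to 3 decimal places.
0.866

axis z_0 = ẑ; lever o_n−o_0 = (-0.4641,-0.8660,-6.6962)
cross product → J_v[:, 0] = (0.8660,-0.4641,0.0000)
J_ω[:, 0] = z_0
entry J[0][0] = 0.8660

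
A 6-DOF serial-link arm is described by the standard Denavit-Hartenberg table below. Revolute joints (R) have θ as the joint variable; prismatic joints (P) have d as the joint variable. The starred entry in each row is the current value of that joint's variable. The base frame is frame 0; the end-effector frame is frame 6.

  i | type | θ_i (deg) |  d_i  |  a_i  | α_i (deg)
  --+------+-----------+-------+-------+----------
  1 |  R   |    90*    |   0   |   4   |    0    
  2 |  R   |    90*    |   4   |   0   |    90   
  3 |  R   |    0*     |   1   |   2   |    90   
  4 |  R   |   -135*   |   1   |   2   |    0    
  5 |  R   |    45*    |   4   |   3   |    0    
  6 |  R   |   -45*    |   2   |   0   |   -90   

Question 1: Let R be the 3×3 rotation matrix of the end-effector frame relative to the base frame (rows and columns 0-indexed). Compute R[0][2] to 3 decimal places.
End-effector z-axis (col 2 of R) = (-0.7071,-0.7071,-0.0000)
R[0][2] = -0.7071

-0.707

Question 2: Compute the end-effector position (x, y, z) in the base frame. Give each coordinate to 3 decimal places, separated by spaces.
after link 1: o_1 = (0.0000, 4.0000, 0.0000)
after link 2: o_2 = (0.0000, 4.0000, 4.0000)
after link 3: o_3 = (-2.0000, 5.0000, 4.0000)
after link 4: o_4 = (-0.5858, 3.5858, 3.0000)
after link 5: o_5 = (-0.5858, 0.5858, -1.0000)
after link 6: o_6 = (-0.5858, 0.5858, -3.0000)

-0.586 0.586 -3.000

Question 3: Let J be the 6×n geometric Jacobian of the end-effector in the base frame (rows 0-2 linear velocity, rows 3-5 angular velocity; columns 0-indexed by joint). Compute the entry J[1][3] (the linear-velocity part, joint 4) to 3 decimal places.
-1.414

axis z_3 = (0.0000,0.0000,-1.0000); lever o_n−o_3 = (1.4142,-4.4142,-7.0000)
cross product → J_v[:, 3] = (-4.4142,-1.4142,-0.0000)
J_ω[:, 3] = z_3
entry J[1][3] = -1.4142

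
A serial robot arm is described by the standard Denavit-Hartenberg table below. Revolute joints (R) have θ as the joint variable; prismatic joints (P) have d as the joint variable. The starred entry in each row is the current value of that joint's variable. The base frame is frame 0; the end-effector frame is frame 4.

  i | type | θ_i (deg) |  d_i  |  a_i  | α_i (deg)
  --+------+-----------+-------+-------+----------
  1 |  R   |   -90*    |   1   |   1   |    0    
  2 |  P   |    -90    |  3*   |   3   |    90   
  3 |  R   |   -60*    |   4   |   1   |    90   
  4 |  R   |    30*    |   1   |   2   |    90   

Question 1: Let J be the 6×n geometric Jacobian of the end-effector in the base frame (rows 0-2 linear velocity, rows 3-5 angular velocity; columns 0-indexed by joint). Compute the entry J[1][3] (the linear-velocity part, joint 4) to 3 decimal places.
1.732

axis z_3 = (0.8660,0.0000,-0.5000); lever o_n−o_3 = (-0.0000,1.0000,-2.0000)
cross product → J_v[:, 3] = (0.5000,1.7321,0.8660)
J_ω[:, 3] = z_3
entry J[1][3] = 1.7321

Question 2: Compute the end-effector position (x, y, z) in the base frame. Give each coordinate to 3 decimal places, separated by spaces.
after link 1: o_1 = (0.0000, -1.0000, 1.0000)
after link 2: o_2 = (-3.0000, -1.0000, 4.0000)
after link 3: o_3 = (-3.5000, 3.0000, 3.1340)
after link 4: o_4 = (-3.5000, 4.0000, 1.1340)

-3.500 4.000 1.134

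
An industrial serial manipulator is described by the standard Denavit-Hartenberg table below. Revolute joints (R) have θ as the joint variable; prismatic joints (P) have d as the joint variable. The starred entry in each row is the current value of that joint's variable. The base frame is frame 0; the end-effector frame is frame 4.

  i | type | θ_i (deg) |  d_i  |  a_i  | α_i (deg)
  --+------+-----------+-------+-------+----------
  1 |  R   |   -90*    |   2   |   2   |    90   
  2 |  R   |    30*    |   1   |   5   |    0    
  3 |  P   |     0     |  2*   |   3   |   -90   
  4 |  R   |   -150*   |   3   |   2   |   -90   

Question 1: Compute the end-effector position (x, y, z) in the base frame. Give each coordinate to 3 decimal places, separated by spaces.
after link 1: o_1 = (0.0000, -2.0000, 2.0000)
after link 2: o_2 = (-1.0000, -6.3301, 4.5000)
after link 3: o_3 = (-3.0000, -8.9282, 6.0000)
after link 4: o_4 = (-4.0000, -5.9282, 7.7321)

-4.000 -5.928 7.732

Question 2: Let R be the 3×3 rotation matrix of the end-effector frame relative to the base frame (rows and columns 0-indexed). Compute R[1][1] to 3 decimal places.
-0.500

End-effector y-axis (col 1 of R) = (-0.0000,-0.5000,-0.8660)
R[1][1] = -0.5000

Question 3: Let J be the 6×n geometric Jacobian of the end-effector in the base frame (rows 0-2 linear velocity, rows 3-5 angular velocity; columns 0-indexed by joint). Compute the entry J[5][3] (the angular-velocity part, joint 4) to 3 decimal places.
0.866

axis z_3 = (-0.0000,0.5000,0.8660); lever o_n−o_3 = (-1.0000,3.0000,1.7321)
cross product → J_v[:, 3] = (-1.7321,-0.8660,0.5000)
J_ω[:, 3] = z_3
entry J[5][3] = 0.8660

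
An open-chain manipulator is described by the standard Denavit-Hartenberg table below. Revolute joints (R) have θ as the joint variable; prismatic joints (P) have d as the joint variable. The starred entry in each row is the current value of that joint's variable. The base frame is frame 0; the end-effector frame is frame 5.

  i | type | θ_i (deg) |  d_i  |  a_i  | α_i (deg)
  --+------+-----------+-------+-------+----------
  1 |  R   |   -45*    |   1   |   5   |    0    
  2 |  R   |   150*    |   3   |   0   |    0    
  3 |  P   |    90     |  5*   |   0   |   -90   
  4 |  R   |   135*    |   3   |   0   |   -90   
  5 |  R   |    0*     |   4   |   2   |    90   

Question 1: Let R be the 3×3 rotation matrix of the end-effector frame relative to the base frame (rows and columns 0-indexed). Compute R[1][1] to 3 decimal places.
0.183

End-effector y-axis (col 1 of R) = (0.6830,0.1830,0.7071)
R[1][1] = 0.1830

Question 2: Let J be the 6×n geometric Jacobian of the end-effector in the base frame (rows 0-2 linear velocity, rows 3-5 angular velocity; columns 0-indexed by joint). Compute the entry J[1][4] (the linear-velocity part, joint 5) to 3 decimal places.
axis z_4 = (0.6830,0.1830,0.7071); lever o_n−o_4 = (4.0981,1.0981,1.4142)
cross product → J_v[:, 4] = (-0.5176,1.9319,-0.0000)
J_ω[:, 4] = z_4
entry J[1][4] = 1.9319

1.932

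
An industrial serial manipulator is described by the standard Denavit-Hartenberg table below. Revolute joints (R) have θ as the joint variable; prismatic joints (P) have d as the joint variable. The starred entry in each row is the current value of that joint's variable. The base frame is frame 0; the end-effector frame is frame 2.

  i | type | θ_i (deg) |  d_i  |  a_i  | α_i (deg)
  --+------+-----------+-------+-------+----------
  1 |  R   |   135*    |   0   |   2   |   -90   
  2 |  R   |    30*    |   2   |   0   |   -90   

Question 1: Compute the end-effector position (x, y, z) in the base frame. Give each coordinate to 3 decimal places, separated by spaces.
after link 1: o_1 = (-1.4142, 1.4142, 0.0000)
after link 2: o_2 = (-2.8284, 0.0000, 0.0000)

-2.828 0.000 0.000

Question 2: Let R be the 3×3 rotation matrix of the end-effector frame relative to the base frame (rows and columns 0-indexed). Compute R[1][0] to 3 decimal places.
0.612

End-effector x-axis (col 0 of R) = (-0.6124,0.6124,-0.5000)
R[1][0] = 0.6124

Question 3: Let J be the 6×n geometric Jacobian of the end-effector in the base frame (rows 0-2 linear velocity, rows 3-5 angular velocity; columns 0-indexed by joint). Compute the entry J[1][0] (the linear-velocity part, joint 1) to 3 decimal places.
axis z_0 = ẑ; lever o_n−o_0 = (-2.8284,0.0000,0.0000)
cross product → J_v[:, 0] = (-0.0000,-2.8284,0.0000)
J_ω[:, 0] = z_0
entry J[1][0] = -2.8284

-2.828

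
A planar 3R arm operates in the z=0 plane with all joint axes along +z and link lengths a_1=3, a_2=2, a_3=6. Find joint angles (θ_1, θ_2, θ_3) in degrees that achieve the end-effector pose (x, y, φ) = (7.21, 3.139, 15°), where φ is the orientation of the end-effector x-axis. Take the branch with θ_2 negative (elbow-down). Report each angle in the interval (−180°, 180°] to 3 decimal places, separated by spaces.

90.001 -134.989 59.988

wrist centre = target − a_3·(cos φ, sin φ) = (1.4144, 1.5861)
cos θ_2 = (4.5163−3²−2²)/(2·3·2) = -0.7070; θ_2 = -134.9892° (elbow-down)
β = atan2(1.5861,1.4144) = 48.2739°; ψ = atan2(-1.4145,1.5861) = -41.7273°
θ_1 = β − ψ = 90.0013°
θ_3 = φ − θ_1 − θ_2 = 59.9879° (wrapped to (-180°,180°])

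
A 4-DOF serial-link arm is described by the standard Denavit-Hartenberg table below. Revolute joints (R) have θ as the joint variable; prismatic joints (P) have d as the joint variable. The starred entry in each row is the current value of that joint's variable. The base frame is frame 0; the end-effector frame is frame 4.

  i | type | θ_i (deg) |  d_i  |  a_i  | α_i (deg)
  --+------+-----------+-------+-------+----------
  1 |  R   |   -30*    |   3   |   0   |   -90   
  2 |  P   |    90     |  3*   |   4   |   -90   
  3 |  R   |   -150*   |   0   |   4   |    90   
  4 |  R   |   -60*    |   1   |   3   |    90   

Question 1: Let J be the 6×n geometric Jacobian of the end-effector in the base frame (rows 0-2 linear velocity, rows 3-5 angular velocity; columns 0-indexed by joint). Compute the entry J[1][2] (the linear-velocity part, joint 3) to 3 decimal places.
axis z_2 = (-0.8660,0.5000,-0.0000); lever o_n−o_2 = (3.1920,0.3325,5.2631)
cross product → J_v[:, 2] = (2.6316,4.5580,-1.8840)
J_ω[:, 2] = z_2
entry J[1][2] = 4.5580

4.558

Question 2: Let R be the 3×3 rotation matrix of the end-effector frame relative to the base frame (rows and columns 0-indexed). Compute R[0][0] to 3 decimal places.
0.875

End-effector x-axis (col 0 of R) = (0.8750,-0.2165,0.4330)
R[0][0] = 0.8750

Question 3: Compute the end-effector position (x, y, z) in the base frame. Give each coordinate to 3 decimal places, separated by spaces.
4.692 2.931 4.263

after link 1: o_1 = (0.0000, 0.0000, 3.0000)
after link 2: o_2 = (1.5000, 2.5981, -1.0000)
after link 3: o_3 = (2.5000, 4.3301, 2.4641)
after link 4: o_4 = (4.6920, 2.9306, 4.2631)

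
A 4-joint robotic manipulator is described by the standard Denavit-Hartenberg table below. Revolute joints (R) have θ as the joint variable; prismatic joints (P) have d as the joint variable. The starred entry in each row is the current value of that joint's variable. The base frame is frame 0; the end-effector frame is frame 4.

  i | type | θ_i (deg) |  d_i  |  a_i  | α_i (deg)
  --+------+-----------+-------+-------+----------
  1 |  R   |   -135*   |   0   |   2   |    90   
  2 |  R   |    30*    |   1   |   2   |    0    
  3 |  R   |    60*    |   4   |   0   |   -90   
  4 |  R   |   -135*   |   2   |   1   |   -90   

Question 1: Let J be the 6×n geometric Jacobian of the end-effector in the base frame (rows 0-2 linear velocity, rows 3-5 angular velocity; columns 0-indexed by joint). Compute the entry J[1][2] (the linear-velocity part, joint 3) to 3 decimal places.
-0.500

axis z_2 = (-0.7071,0.7071,0.0000); lever o_n−o_2 = (-1.9142,4.7426,-0.7071)
cross product → J_v[:, 2] = (-0.5000,-0.5000,-2.0000)
J_ω[:, 2] = z_2
entry J[1][2] = -0.5000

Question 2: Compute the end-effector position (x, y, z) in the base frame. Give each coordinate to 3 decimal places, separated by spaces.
after link 1: o_1 = (-1.4142, -1.4142, 0.0000)
after link 2: o_2 = (-3.3461, -1.9319, 1.0000)
after link 3: o_3 = (-6.1745, 0.8966, 1.0000)
after link 4: o_4 = (-5.2603, 2.8108, 0.2929)

-5.260 2.811 0.293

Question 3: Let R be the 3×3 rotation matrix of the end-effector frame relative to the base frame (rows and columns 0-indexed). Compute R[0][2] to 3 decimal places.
-0.500

End-effector z-axis (col 2 of R) = (-0.5000,0.5000,0.7071)
R[0][2] = -0.5000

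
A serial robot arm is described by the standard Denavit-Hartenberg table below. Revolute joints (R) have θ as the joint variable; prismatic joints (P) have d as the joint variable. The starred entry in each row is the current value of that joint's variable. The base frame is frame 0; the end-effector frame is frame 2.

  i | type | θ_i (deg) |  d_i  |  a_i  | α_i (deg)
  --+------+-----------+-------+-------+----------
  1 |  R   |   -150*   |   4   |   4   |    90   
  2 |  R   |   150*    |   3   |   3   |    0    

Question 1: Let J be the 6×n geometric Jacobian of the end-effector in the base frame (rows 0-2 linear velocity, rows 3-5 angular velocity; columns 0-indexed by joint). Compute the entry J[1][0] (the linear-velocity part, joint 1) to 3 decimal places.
-2.714

axis z_0 = ẑ; lever o_n−o_0 = (-2.7141,1.8971,5.5000)
cross product → J_v[:, 0] = (-1.8971,-2.7141,0.0000)
J_ω[:, 0] = z_0
entry J[1][0] = -2.7141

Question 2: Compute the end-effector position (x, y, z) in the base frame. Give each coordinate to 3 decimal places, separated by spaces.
after link 1: o_1 = (-3.4641, -2.0000, 4.0000)
after link 2: o_2 = (-2.7141, 1.8971, 5.5000)

-2.714 1.897 5.500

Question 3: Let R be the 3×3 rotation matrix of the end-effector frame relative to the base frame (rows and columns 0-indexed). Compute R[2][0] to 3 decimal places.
End-effector x-axis (col 0 of R) = (0.7500,0.4330,0.5000)
R[2][0] = 0.5000

0.500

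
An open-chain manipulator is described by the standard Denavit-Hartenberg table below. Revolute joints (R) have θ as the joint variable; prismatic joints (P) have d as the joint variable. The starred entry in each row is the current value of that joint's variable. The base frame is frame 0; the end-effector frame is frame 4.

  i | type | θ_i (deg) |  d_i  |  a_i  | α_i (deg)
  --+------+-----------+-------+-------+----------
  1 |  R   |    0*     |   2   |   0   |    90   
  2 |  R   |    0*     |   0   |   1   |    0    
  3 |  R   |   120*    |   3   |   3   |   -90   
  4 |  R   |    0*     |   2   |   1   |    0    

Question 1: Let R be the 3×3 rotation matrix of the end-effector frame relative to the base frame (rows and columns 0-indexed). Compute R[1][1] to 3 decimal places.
1.000

End-effector y-axis (col 1 of R) = (-0.0000,1.0000,-0.0000)
R[1][1] = 1.0000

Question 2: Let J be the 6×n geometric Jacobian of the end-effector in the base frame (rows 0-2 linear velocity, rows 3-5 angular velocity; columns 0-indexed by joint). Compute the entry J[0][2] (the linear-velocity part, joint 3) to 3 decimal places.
-2.464

axis z_2 = (0.0000,-1.0000,0.0000); lever o_n−o_2 = (-3.7321,-3.0000,2.4641)
cross product → J_v[:, 2] = (-2.4641,-0.0000,-3.7321)
J_ω[:, 2] = z_2
entry J[0][2] = -2.4641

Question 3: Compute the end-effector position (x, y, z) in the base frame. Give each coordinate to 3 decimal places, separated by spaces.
-2.732 -3.000 4.464

after link 1: o_1 = (0.0000, 0.0000, 2.0000)
after link 2: o_2 = (1.0000, 0.0000, 2.0000)
after link 3: o_3 = (-0.5000, -3.0000, 4.5981)
after link 4: o_4 = (-2.7321, -3.0000, 4.4641)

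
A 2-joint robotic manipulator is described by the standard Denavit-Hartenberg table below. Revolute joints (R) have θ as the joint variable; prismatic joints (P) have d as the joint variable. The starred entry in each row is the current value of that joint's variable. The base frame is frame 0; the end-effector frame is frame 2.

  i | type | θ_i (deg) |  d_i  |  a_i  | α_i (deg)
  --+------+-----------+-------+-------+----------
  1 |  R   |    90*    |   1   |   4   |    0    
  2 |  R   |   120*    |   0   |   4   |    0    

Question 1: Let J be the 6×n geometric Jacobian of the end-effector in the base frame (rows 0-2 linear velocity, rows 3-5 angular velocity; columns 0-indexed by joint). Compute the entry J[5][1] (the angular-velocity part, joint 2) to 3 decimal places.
1.000

axis z_1 = (0.0000,0.0000,1.0000); lever o_n−o_1 = (-3.4641,-2.0000,0.0000)
cross product → J_v[:, 1] = (2.0000,-3.4641,0.0000)
J_ω[:, 1] = z_1
entry J[5][1] = 1.0000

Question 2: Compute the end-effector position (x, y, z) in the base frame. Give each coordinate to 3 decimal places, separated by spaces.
after link 1: o_1 = (0.0000, 4.0000, 1.0000)
after link 2: o_2 = (-3.4641, 2.0000, 1.0000)

-3.464 2.000 1.000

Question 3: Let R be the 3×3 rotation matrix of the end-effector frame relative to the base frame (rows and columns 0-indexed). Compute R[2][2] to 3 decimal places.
End-effector z-axis (col 2 of R) = (0.0000,0.0000,1.0000)
R[2][2] = 1.0000

1.000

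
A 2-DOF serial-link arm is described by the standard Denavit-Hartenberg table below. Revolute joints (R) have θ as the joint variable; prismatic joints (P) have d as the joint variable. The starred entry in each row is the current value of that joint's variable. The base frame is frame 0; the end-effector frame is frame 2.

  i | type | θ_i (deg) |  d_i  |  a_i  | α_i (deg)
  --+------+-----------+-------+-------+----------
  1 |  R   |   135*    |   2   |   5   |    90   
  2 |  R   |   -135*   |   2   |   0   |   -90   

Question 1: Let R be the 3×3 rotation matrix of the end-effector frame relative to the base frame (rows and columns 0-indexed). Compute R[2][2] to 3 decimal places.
-0.707

End-effector z-axis (col 2 of R) = (-0.5000,0.5000,-0.7071)
R[2][2] = -0.7071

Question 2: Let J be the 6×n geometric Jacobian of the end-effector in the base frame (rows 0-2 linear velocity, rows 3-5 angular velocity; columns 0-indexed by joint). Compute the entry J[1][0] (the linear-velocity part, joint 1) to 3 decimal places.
axis z_0 = ẑ; lever o_n−o_0 = (-2.1213,4.9497,2.0000)
cross product → J_v[:, 0] = (-4.9497,-2.1213,0.0000)
J_ω[:, 0] = z_0
entry J[1][0] = -2.1213

-2.121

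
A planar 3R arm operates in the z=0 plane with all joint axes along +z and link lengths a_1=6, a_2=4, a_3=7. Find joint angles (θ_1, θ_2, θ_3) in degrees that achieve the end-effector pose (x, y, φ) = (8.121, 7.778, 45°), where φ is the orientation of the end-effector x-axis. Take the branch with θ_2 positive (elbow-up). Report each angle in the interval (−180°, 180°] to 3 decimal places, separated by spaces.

0.001 135.005 -90.006

wrist centre = target − a_3·(cos φ, sin φ) = (3.1713, 2.8283)
cos θ_2 = (18.0559−6²−4²)/(2·6·4) = -0.7072; θ_2 = 135.0051° (elbow-up)
β = atan2(2.8283,3.1713) = 41.7279°; ψ = atan2(2.8282,3.1713) = 41.7265°
θ_1 = β − ψ = 0.0014°
θ_3 = φ − θ_1 − θ_2 = -90.0065° (wrapped to (-180°,180°])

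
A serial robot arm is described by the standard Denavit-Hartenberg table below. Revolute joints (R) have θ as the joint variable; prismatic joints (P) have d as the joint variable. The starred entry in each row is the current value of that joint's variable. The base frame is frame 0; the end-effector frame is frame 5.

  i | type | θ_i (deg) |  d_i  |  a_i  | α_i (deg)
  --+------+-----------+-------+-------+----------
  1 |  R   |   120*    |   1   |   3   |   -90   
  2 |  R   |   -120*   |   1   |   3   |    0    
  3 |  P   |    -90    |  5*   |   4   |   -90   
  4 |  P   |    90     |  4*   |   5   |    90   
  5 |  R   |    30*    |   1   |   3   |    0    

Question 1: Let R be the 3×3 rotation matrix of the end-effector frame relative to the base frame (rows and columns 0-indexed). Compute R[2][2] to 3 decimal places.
End-effector z-axis (col 2 of R) = (0.4330,-0.7500,-0.5000)
R[2][2] = -0.5000

-0.500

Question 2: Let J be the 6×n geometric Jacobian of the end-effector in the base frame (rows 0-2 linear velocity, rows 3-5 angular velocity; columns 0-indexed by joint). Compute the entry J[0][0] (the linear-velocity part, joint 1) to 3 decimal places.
4.033

axis z_0 = ẑ; lever o_n−o_0 = (4.1740,-4.0335,5.8612)
cross product → J_v[:, 0] = (4.0335,4.1740,-0.0000)
J_ω[:, 0] = z_0
entry J[0][0] = 4.0335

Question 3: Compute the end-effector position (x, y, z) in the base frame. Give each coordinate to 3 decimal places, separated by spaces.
4.174 -4.033 5.861

after link 1: o_1 = (-1.5000, 2.5981, 1.0000)
after link 2: o_2 = (-1.6160, 0.7990, 3.5981)
after link 3: o_3 = (-4.2141, -4.7010, 1.5981)
after link 4: o_4 = (1.1160, -3.9330, 5.0622)
after link 5: o_5 = (4.1740, -4.0335, 5.8612)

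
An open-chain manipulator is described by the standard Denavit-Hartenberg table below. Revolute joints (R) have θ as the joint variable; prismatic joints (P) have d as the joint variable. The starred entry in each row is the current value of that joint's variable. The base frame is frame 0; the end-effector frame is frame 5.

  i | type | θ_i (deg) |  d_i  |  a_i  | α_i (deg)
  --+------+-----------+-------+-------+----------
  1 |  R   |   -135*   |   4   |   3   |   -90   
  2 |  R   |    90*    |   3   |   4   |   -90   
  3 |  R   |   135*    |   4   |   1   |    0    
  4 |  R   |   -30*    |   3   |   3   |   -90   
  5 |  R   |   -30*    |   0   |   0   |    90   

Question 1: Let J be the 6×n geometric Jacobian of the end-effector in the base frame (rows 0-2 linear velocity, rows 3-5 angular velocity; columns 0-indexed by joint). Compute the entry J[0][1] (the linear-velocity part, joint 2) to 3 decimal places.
1.779

axis z_1 = (0.7071,-0.7071,0.0000); lever o_n−o_1 = (4.5220,5.3775,-2.5164)
cross product → J_v[:, 1] = (1.7794,1.7794,7.0000)
J_ω[:, 1] = z_1
entry J[0][1] = 1.7794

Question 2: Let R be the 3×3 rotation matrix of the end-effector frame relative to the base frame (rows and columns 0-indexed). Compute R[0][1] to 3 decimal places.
0.183

End-effector y-axis (col 1 of R) = (0.1830,-0.1830,0.9659)
R[0][1] = 0.1830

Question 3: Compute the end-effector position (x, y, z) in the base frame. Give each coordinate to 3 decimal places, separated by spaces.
after link 1: o_1 = (-2.1213, -2.1213, 4.0000)
after link 2: o_2 = (0.0000, -4.2426, 0.0000)
after link 3: o_3 = (2.3284, -0.9142, 0.7071)
after link 4: o_4 = (2.4007, 3.2561, 1.4836)
after link 5: o_5 = (2.4007, 3.2561, 1.4836)

2.401 3.256 1.484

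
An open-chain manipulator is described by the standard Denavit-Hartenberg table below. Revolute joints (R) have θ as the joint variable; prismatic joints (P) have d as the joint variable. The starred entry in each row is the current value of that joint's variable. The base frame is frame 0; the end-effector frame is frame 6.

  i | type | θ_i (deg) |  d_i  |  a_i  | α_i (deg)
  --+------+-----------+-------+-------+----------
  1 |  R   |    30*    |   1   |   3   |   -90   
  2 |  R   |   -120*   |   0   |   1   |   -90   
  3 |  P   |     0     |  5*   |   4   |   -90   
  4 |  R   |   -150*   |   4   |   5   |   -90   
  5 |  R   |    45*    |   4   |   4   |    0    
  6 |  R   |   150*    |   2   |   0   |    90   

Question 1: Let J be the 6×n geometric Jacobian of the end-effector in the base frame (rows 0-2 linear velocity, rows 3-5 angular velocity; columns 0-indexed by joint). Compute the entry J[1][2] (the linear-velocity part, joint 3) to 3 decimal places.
0.433

prismatic axis z_2 = (0.7500,0.4330,0.5000)
J_v[:, 2] = z_2; J_ω[:, 2] = (0,0,0)
entry J[1][2] = 0.4330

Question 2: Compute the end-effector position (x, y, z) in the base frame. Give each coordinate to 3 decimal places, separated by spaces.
13.238 6.290 9.112

after link 1: o_1 = (2.5981, 1.5000, 1.0000)
after link 2: o_2 = (2.1651, 1.2500, 1.8660)
after link 3: o_3 = (4.1830, 2.4151, 7.8301)
after link 4: o_4 = (9.9330, 1.1160, 5.3301)
after link 5: o_5 = (12.3722, 5.7903, 7.3800)
after link 6: o_6 = (13.2382, 6.2903, 9.1121)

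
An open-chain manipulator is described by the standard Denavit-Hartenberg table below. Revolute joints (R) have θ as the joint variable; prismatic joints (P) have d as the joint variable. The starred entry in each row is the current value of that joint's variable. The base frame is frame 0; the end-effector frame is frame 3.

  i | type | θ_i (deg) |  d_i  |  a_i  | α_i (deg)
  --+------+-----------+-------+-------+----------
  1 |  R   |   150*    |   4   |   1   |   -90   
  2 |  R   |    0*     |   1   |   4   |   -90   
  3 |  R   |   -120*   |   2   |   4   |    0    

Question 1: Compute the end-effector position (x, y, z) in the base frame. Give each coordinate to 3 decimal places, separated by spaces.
after link 1: o_1 = (-0.8660, 0.5000, 4.0000)
after link 2: o_2 = (-4.8301, 1.6340, 4.0000)
after link 3: o_3 = (-4.8301, -2.3660, 2.0000)

-4.830 -2.366 2.000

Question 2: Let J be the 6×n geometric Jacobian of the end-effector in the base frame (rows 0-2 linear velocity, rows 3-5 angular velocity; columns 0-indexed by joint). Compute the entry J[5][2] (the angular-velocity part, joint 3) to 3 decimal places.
-1.000

axis z_2 = (-0.0000,-0.0000,-1.0000); lever o_n−o_2 = (-0.0000,-4.0000,-2.0000)
cross product → J_v[:, 2] = (-4.0000,0.0000,0.0000)
J_ω[:, 2] = z_2
entry J[5][2] = -1.0000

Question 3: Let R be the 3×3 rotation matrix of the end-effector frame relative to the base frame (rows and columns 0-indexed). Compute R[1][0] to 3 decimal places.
-1.000

End-effector x-axis (col 0 of R) = (-0.0000,-1.0000,0.0000)
R[1][0] = -1.0000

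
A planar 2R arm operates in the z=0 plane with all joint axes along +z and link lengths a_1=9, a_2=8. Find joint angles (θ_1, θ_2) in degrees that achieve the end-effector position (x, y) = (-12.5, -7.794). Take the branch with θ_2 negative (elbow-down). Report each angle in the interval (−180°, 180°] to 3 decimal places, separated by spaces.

cos θ_2 = (216.9964−9²−8²)/(2·9·8) = 0.5000; θ_2 = -60.0016° (elbow-down)
β = atan2(-7.7940,-12.5000) = -148.0556°; ψ = atan2(-6.9283,12.9998) = -28.0556°
θ_1 = β − ψ = -120.0000°

-120.000 -60.002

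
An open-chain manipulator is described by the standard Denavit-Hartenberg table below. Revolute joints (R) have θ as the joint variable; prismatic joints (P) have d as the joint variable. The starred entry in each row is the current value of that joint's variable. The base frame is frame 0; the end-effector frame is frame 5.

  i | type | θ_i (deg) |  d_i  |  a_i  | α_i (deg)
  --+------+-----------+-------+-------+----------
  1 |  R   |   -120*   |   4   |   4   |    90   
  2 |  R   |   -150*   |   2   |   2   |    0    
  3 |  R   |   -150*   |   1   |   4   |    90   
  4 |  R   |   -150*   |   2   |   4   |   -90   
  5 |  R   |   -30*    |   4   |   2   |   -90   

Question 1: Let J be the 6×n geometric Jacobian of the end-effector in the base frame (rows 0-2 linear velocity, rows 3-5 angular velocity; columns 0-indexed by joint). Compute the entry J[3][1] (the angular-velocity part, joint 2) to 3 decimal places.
-0.866

axis z_1 = (-0.8660,0.5000,0.0000); lever o_n−o_1 = (2.1920,-2.8636,-1.6029)
cross product → J_v[:, 1] = (-0.8014,-1.3881,1.3840)
J_ω[:, 1] = z_1
entry J[3][1] = -0.8660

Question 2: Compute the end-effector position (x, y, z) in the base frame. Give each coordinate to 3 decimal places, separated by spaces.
0.192 -6.328 2.397

after link 1: o_1 = (-2.0000, -3.4641, 4.0000)
after link 2: o_2 = (-2.8660, -0.9641, 3.0000)
after link 3: o_3 = (-4.7321, -2.1962, 6.4641)
after link 4: o_4 = (-3.0000, -3.1962, 2.4641)
after link 5: o_5 = (0.1920, -6.3277, 2.3971)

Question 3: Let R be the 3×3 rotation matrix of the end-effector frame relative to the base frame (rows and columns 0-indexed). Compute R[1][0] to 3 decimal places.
-0.267

End-effector x-axis (col 0 of R) = (0.3460,-0.2667,-0.8995)
R[1][0] = -0.2667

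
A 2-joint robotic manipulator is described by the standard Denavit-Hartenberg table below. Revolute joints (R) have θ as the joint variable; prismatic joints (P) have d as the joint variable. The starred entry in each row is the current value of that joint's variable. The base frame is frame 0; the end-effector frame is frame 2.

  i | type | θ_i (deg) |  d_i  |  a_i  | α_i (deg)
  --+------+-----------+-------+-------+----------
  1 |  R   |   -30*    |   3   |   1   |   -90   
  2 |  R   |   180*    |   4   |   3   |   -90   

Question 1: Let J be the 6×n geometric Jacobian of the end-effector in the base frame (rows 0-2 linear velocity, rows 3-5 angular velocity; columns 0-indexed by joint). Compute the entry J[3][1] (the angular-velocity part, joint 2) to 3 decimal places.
0.500

axis z_1 = (0.5000,0.8660,0.0000); lever o_n−o_1 = (-0.5981,4.9641,0.0000)
cross product → J_v[:, 1] = (-0.0000,-0.0000,3.0000)
J_ω[:, 1] = z_1
entry J[3][1] = 0.5000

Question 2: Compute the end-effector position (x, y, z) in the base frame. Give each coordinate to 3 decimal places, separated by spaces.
0.268 4.464 3.000

after link 1: o_1 = (0.8660, -0.5000, 3.0000)
after link 2: o_2 = (0.2679, 4.4641, 3.0000)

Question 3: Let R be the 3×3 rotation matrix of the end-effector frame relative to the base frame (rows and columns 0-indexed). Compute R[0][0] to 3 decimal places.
-0.866

End-effector x-axis (col 0 of R) = (-0.8660,0.5000,-0.0000)
R[0][0] = -0.8660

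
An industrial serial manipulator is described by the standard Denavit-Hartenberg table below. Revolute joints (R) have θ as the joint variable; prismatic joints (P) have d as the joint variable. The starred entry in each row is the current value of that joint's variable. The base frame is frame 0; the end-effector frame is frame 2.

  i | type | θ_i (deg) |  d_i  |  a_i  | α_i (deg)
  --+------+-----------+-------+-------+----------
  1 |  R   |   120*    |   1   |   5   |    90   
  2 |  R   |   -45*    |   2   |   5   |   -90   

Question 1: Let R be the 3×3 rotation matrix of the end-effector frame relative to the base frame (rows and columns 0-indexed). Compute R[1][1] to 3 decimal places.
-0.500

End-effector y-axis (col 1 of R) = (-0.8660,-0.5000,-0.0000)
R[1][1] = -0.5000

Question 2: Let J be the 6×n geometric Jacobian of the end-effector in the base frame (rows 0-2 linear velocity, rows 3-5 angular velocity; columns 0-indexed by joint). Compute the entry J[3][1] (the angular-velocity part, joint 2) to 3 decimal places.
0.866

axis z_1 = (0.8660,0.5000,0.0000); lever o_n−o_1 = (-0.0357,4.0619,-3.5355)
cross product → J_v[:, 1] = (-1.7678,3.0619,3.5355)
J_ω[:, 1] = z_1
entry J[3][1] = 0.8660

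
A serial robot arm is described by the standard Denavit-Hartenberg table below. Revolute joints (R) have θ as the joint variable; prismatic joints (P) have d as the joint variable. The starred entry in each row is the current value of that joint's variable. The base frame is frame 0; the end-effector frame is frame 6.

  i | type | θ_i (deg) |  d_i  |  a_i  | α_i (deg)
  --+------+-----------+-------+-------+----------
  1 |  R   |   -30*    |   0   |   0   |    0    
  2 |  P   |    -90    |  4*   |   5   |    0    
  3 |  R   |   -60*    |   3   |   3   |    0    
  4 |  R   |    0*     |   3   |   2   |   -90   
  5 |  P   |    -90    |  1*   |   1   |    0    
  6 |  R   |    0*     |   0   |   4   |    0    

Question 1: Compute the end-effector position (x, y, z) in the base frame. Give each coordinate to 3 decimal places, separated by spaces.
after link 1: o_1 = (0.0000, 0.0000, 0.0000)
after link 2: o_2 = (-2.5000, -4.3301, 4.0000)
after link 3: o_3 = (-5.5000, -4.3301, 7.0000)
after link 4: o_4 = (-7.5000, -4.3301, 10.0000)
after link 5: o_5 = (-7.5000, -5.3301, 11.0000)
after link 6: o_6 = (-7.5000, -5.3301, 15.0000)

-7.500 -5.330 15.000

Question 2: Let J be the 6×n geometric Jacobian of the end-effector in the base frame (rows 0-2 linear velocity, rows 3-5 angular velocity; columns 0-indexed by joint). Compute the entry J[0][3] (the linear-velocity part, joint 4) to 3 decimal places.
1.000

axis z_3 = (0.0000,0.0000,1.0000); lever o_n−o_3 = (-2.0000,-1.0000,8.0000)
cross product → J_v[:, 3] = (1.0000,-2.0000,0.0000)
J_ω[:, 3] = z_3
entry J[0][3] = 1.0000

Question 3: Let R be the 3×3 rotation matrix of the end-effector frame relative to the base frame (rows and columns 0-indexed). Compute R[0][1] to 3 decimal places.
-1.000

End-effector y-axis (col 1 of R) = (-1.0000,-0.0000,-0.0000)
R[0][1] = -1.0000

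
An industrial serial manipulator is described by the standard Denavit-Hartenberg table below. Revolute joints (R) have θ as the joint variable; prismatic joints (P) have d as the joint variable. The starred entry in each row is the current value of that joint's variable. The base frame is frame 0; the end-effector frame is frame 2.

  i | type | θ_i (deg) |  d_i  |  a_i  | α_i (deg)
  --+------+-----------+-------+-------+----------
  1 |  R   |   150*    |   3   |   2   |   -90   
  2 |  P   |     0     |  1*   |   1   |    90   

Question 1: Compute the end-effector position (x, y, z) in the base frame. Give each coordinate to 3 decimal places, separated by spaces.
after link 1: o_1 = (-1.7321, 1.0000, 3.0000)
after link 2: o_2 = (-3.0981, 0.6340, 3.0000)

-3.098 0.634 3.000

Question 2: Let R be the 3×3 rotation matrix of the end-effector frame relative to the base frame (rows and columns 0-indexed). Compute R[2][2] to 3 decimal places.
1.000

End-effector z-axis (col 2 of R) = (0.0000,0.0000,1.0000)
R[2][2] = 1.0000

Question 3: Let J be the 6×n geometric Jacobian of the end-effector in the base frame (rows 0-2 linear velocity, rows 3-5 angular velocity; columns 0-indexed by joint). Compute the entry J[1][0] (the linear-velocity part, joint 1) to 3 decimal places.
axis z_0 = ẑ; lever o_n−o_0 = (-3.0981,0.6340,3.0000)
cross product → J_v[:, 0] = (-0.6340,-3.0981,0.0000)
J_ω[:, 0] = z_0
entry J[1][0] = -3.0981

-3.098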